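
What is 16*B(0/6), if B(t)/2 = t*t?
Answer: 0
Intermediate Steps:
B(t) = 2*t² (B(t) = 2*(t*t) = 2*t²)
16*B(0/6) = 16*(2*(0/6)²) = 16*(2*(0*(⅙))²) = 16*(2*0²) = 16*(2*0) = 16*0 = 0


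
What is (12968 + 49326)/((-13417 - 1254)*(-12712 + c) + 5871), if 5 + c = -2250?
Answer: 31147/109793364 ≈ 0.00028369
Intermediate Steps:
c = -2255 (c = -5 - 2250 = -2255)
(12968 + 49326)/((-13417 - 1254)*(-12712 + c) + 5871) = (12968 + 49326)/((-13417 - 1254)*(-12712 - 2255) + 5871) = 62294/(-14671*(-14967) + 5871) = 62294/(219580857 + 5871) = 62294/219586728 = 62294*(1/219586728) = 31147/109793364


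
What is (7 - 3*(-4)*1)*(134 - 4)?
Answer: 2470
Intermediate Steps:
(7 - 3*(-4)*1)*(134 - 4) = (7 + 12*1)*130 = (7 + 12)*130 = 19*130 = 2470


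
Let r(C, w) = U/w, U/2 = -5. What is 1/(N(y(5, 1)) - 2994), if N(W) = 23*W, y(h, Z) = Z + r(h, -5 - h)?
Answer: -1/2948 ≈ -0.00033921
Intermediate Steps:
U = -10 (U = 2*(-5) = -10)
r(C, w) = -10/w
y(h, Z) = Z - 10/(-5 - h)
1/(N(y(5, 1)) - 2994) = 1/(23*((10 + 1*(5 + 5))/(5 + 5)) - 2994) = 1/(23*((10 + 1*10)/10) - 2994) = 1/(23*((10 + 10)/10) - 2994) = 1/(23*((⅒)*20) - 2994) = 1/(23*2 - 2994) = 1/(46 - 2994) = 1/(-2948) = -1/2948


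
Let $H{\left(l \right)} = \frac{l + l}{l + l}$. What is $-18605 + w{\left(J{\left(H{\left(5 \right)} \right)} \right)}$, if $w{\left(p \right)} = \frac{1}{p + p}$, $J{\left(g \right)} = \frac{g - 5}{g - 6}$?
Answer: $- \frac{148835}{8} \approx -18604.0$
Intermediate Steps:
$H{\left(l \right)} = 1$ ($H{\left(l \right)} = \frac{2 l}{2 l} = 2 l \frac{1}{2 l} = 1$)
$J{\left(g \right)} = \frac{-5 + g}{-6 + g}$
$w{\left(p \right)} = \frac{1}{2 p}$
$-18605 + w{\left(J{\left(H{\left(5 \right)} \right)} \right)} = -18605 + \frac{1}{2 \frac{-5 + 1}{-6 + 1}} = -18605 + \frac{1}{2 \frac{1}{-5} \left(-4\right)} = -18605 + \frac{1}{2 \left(\left(- \frac{1}{5}\right) \left(-4\right)\right)} = -18605 + \frac{1}{2 \cdot \frac{4}{5}} = -18605 + \frac{1}{2} \cdot \frac{5}{4} = -18605 + \frac{5}{8} = - \frac{148835}{8}$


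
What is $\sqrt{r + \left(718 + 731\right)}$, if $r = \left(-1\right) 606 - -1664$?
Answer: $\sqrt{2507} \approx 50.07$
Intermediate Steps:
$r = 1058$ ($r = -606 + 1664 = 1058$)
$\sqrt{r + \left(718 + 731\right)} = \sqrt{1058 + \left(718 + 731\right)} = \sqrt{1058 + 1449} = \sqrt{2507}$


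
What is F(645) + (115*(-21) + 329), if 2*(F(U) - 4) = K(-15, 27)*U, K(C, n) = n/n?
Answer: -3519/2 ≈ -1759.5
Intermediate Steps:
K(C, n) = 1
F(U) = 4 + U/2 (F(U) = 4 + (1*U)/2 = 4 + U/2)
F(645) + (115*(-21) + 329) = (4 + (½)*645) + (115*(-21) + 329) = (4 + 645/2) + (-2415 + 329) = 653/2 - 2086 = -3519/2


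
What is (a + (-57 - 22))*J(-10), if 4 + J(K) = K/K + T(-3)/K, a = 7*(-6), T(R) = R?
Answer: 3267/10 ≈ 326.70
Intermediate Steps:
a = -42
J(K) = -3 - 3/K (J(K) = -4 + (K/K - 3/K) = -4 + (1 - 3/K) = -3 - 3/K)
(a + (-57 - 22))*J(-10) = (-42 + (-57 - 22))*(-3 - 3/(-10)) = (-42 - 79)*(-3 - 3*(-⅒)) = -121*(-3 + 3/10) = -121*(-27/10) = 3267/10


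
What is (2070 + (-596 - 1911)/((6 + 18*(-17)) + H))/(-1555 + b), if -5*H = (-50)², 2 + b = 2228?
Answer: 1658507/536800 ≈ 3.0896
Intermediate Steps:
b = 2226 (b = -2 + 2228 = 2226)
H = -500 (H = -⅕*(-50)² = -⅕*2500 = -500)
(2070 + (-596 - 1911)/((6 + 18*(-17)) + H))/(-1555 + b) = (2070 + (-596 - 1911)/((6 + 18*(-17)) - 500))/(-1555 + 2226) = (2070 - 2507/((6 - 306) - 500))/671 = (2070 - 2507/(-300 - 500))*(1/671) = (2070 - 2507/(-800))*(1/671) = (2070 - 2507*(-1/800))*(1/671) = (2070 + 2507/800)*(1/671) = (1658507/800)*(1/671) = 1658507/536800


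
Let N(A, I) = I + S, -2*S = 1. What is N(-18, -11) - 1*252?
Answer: -527/2 ≈ -263.50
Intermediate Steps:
S = -1/2 (S = -1/2*1 = -1/2 ≈ -0.50000)
N(A, I) = -1/2 + I (N(A, I) = I - 1/2 = -1/2 + I)
N(-18, -11) - 1*252 = (-1/2 - 11) - 1*252 = -23/2 - 252 = -527/2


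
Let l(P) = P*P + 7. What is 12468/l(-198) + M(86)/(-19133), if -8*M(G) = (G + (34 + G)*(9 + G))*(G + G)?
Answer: 9921667483/750224063 ≈ 13.225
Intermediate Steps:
M(G) = -G*(G + (9 + G)*(34 + G))/4 (M(G) = -(G + (34 + G)*(9 + G))*(G + G)/8 = -(G + (9 + G)*(34 + G))*2*G/8 = -G*(G + (9 + G)*(34 + G))/4)
l(P) = 7 + P² (l(P) = P² + 7 = 7 + P²)
12468/l(-198) + M(86)/(-19133) = 12468/(7 + (-198)²) - ¼*86*(306 + 86² + 44*86)/(-19133) = 12468/(7 + 39204) - ¼*86*(306 + 7396 + 3784)*(-1/19133) = 12468/39211 - ¼*86*11486*(-1/19133) = 12468*(1/39211) - 246949*(-1/19133) = 12468/39211 + 246949/19133 = 9921667483/750224063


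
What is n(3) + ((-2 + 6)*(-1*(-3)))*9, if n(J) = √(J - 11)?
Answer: 108 + 2*I*√2 ≈ 108.0 + 2.8284*I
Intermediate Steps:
n(J) = √(-11 + J)
n(3) + ((-2 + 6)*(-1*(-3)))*9 = √(-11 + 3) + ((-2 + 6)*(-1*(-3)))*9 = √(-8) + (4*3)*9 = 2*I*√2 + 12*9 = 2*I*√2 + 108 = 108 + 2*I*√2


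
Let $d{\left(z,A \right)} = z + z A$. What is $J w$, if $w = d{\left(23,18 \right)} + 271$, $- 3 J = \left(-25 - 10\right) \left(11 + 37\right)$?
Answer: $396480$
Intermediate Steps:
$d{\left(z,A \right)} = z + A z$
$J = 560$ ($J = - \frac{\left(-25 - 10\right) \left(11 + 37\right)}{3} = - \frac{\left(-35\right) 48}{3} = \left(- \frac{1}{3}\right) \left(-1680\right) = 560$)
$w = 708$ ($w = 23 \left(1 + 18\right) + 271 = 23 \cdot 19 + 271 = 437 + 271 = 708$)
$J w = 560 \cdot 708 = 396480$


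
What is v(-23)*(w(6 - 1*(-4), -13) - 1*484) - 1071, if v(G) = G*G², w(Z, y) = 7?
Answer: 5802588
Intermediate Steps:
v(G) = G³
v(-23)*(w(6 - 1*(-4), -13) - 1*484) - 1071 = (-23)³*(7 - 1*484) - 1071 = -12167*(7 - 484) - 1071 = -12167*(-477) - 1071 = 5803659 - 1071 = 5802588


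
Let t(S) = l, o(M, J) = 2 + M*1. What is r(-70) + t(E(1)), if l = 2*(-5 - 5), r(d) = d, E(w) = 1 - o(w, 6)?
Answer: -90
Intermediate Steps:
o(M, J) = 2 + M
E(w) = -1 - w (E(w) = 1 - (2 + w) = 1 + (-2 - w) = -1 - w)
l = -20 (l = 2*(-10) = -20)
t(S) = -20
r(-70) + t(E(1)) = -70 - 20 = -90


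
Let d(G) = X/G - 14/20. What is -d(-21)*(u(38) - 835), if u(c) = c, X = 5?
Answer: -157009/210 ≈ -747.66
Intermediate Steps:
d(G) = -7/10 + 5/G (d(G) = 5/G - 14/20 = 5/G - 14*1/20 = 5/G - 7/10 = -7/10 + 5/G)
-d(-21)*(u(38) - 835) = -(-7/10 + 5/(-21))*(38 - 835) = -(-7/10 + 5*(-1/21))*(-797) = -(-7/10 - 5/21)*(-797) = -(-197)*(-797)/210 = -1*157009/210 = -157009/210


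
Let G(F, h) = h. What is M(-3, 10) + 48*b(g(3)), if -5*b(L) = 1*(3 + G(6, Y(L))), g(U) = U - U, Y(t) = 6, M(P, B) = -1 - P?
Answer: -422/5 ≈ -84.400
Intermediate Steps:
g(U) = 0
b(L) = -9/5 (b(L) = -(3 + 6)/5 = -9/5)
M(-3, 10) + 48*b(g(3)) = (-1 - 1*(-3)) + 48*(-9/5) = (-1 + 3) - 432/5 = 2 - 432/5 = -422/5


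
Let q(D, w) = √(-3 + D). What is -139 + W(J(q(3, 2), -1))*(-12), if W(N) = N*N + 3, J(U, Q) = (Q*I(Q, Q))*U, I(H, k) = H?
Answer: -175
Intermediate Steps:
J(U, Q) = U*Q² (J(U, Q) = (Q*Q)*U = Q²*U = U*Q²)
W(N) = 3 + N² (W(N) = N² + 3 = 3 + N²)
-139 + W(J(q(3, 2), -1))*(-12) = -139 + (3 + (√(-3 + 3)*(-1)²)²)*(-12) = -139 + (3 + (√0*1)²)*(-12) = -139 + (3 + (0*1)²)*(-12) = -139 + (3 + 0²)*(-12) = -139 + (3 + 0)*(-12) = -139 + 3*(-12) = -139 - 36 = -175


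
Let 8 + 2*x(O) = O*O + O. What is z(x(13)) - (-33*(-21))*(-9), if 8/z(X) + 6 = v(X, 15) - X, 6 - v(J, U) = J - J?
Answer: 542611/87 ≈ 6236.9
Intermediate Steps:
v(J, U) = 6 (v(J, U) = 6 - (J - J) = 6 - 1*0 = 6 + 0 = 6)
x(O) = -4 + O/2 + O²/2 (x(O) = -4 + (O*O + O)/2 = -4 + (O² + O)/2 = -4 + (O + O²)/2 = -4 + (O/2 + O²/2) = -4 + O/2 + O²/2)
z(X) = -8/X (z(X) = 8/(-6 + (6 - X)) = 8/((-X)) = 8*(-1/X) = -8/X)
z(x(13)) - (-33*(-21))*(-9) = -8/(-4 + (½)*13 + (½)*13²) - (-33*(-21))*(-9) = -8/(-4 + 13/2 + (½)*169) - 693*(-9) = -8/(-4 + 13/2 + 169/2) - 1*(-6237) = -8/87 + 6237 = 542611/87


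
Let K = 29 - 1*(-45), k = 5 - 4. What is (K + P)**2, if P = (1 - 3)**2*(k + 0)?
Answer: 6084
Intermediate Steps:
k = 1
P = 4 (P = (1 - 3)**2*(1 + 0) = (-2)**2*1 = 4*1 = 4)
K = 74 (K = 29 + 45 = 74)
(K + P)**2 = (74 + 4)**2 = 78**2 = 6084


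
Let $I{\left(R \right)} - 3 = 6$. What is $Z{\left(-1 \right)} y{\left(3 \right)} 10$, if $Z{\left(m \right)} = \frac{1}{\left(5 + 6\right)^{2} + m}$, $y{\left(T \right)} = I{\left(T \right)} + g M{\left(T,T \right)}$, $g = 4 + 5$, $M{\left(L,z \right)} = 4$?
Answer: $\frac{15}{4} \approx 3.75$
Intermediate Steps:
$I{\left(R \right)} = 9$ ($I{\left(R \right)} = 3 + 6 = 9$)
$g = 9$
$y{\left(T \right)} = 45$ ($y{\left(T \right)} = 9 + 9 \cdot 4 = 9 + 36 = 45$)
$Z{\left(m \right)} = \frac{1}{121 + m}$ ($Z{\left(m \right)} = \frac{1}{11^{2} + m} = \frac{1}{121 + m}$)
$Z{\left(-1 \right)} y{\left(3 \right)} 10 = \frac{1}{121 - 1} \cdot 45 \cdot 10 = \frac{1}{120} \cdot 45 \cdot 10 = \frac{3}{8} \cdot 10 = \frac{15}{4}$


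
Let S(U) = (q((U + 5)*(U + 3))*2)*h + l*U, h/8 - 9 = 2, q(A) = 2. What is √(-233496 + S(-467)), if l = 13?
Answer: I*√239215 ≈ 489.1*I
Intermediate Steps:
h = 88 (h = 72 + 8*2 = 72 + 16 = 88)
S(U) = 352 + 13*U (S(U) = (2*2)*88 + 13*U = 4*88 + 13*U = 352 + 13*U)
√(-233496 + S(-467)) = √(-233496 + (352 + 13*(-467))) = √(-233496 + (352 - 6071)) = √(-233496 - 5719) = √(-239215) = I*√239215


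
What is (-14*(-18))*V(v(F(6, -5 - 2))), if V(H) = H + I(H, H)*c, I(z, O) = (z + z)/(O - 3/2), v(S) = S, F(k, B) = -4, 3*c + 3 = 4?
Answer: -9744/11 ≈ -885.82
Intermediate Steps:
c = ⅓ (c = -1 + (⅓)*4 = -1 + 4/3 = ⅓ ≈ 0.33333)
I(z, O) = 2*z/(-3/2 + O) (I(z, O) = (2*z)/(O - 3*½) = (2*z)/(O - 3/2) = (2*z)/(-3/2 + O) = 2*z/(-3/2 + O))
V(H) = H + 4*H/(3*(-3 + 2*H)) (V(H) = H + (4*H/(-3 + 2*H))*(⅓) = H + 4*H/(3*(-3 + 2*H)))
(-14*(-18))*V(v(F(6, -5 - 2))) = (-14*(-18))*((⅓)*(-4)*(-5 + 6*(-4))/(-3 + 2*(-4))) = 252*((⅓)*(-4)*(-5 - 24)/(-3 - 8)) = 252*((⅓)*(-4)*(-29)/(-11)) = 252*((⅓)*(-4)*(-1/11)*(-29)) = 252*(-116/33) = -9744/11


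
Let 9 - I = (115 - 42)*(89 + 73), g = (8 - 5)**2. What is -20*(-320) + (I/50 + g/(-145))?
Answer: 8937217/1450 ≈ 6163.6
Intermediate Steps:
g = 9 (g = 3**2 = 9)
I = -11817 (I = 9 - (115 - 42)*(89 + 73) = 9 - 73*162 = 9 - 1*11826 = 9 - 11826 = -11817)
-20*(-320) + (I/50 + g/(-145)) = -20*(-320) + (-11817/50 + 9/(-145)) = 6400 + (-11817*1/50 + 9*(-1/145)) = 6400 + (-11817/50 - 9/145) = 6400 - 342783/1450 = 8937217/1450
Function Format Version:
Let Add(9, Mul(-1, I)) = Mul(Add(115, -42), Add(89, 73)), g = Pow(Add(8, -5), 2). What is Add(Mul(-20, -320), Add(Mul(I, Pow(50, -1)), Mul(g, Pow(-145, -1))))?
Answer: Rational(8937217, 1450) ≈ 6163.6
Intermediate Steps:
g = 9 (g = Pow(3, 2) = 9)
I = -11817 (I = Add(9, Mul(-1, Mul(Add(115, -42), Add(89, 73)))) = Add(9, Mul(-1, Mul(73, 162))) = Add(9, Mul(-1, 11826)) = Add(9, -11826) = -11817)
Add(Mul(-20, -320), Add(Mul(I, Pow(50, -1)), Mul(g, Pow(-145, -1)))) = Add(Mul(-20, -320), Add(Mul(-11817, Pow(50, -1)), Mul(9, Pow(-145, -1)))) = Add(6400, Add(Mul(-11817, Rational(1, 50)), Mul(9, Rational(-1, 145)))) = Add(6400, Add(Rational(-11817, 50), Rational(-9, 145))) = Add(6400, Rational(-342783, 1450)) = Rational(8937217, 1450)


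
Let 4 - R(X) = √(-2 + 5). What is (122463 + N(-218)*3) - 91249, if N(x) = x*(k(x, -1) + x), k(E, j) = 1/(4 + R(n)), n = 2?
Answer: 10595714/61 - 654*√3/61 ≈ 1.7368e+5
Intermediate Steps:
R(X) = 4 - √3 (R(X) = 4 - √(-2 + 5) = 4 - √3)
k(E, j) = 1/(8 - √3) (k(E, j) = 1/(4 + (4 - √3)) = 1/(8 - √3))
N(x) = x*(8/61 + x + √3/61) (N(x) = x*((8/61 + √3/61) + x) = x*(8/61 + x + √3/61))
(122463 + N(-218)*3) - 91249 = (122463 + ((-218)² + (8/61)*(-218) + (1/61)*(-218)*√3)*3) - 91249 = (122463 + (47524 - 1744/61 - 218*√3/61)*3) - 91249 = (122463 + (2897220/61 - 218*√3/61)*3) - 91249 = (122463 + (8691660/61 - 654*√3/61)) - 91249 = (16161903/61 - 654*√3/61) - 91249 = 10595714/61 - 654*√3/61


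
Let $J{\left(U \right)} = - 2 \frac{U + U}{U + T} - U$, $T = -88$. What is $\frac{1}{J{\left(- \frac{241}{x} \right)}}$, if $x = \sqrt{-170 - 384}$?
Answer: $\frac{554 \left(- 88 \sqrt{554} + 241 i\right)}{241 \left(241 \sqrt{554} + 46536 i\right)} \approx -0.00055859 + 0.10225 i$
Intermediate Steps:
$x = i \sqrt{554}$ ($x = \sqrt{-554} = i \sqrt{554} \approx 23.537 i$)
$J{\left(U \right)} = - U - \frac{4 U}{-88 + U}$ ($J{\left(U \right)} = - 2 \frac{U + U}{U - 88} - U = - 2 \frac{2 U}{-88 + U} - U = - \frac{4 U}{-88 + U} - U = - U - \frac{4 U}{-88 + U}$)
$\frac{1}{J{\left(- \frac{241}{x} \right)}} = \frac{1}{- \frac{241}{i \sqrt{554}} \frac{1}{-88 - \frac{241}{i \sqrt{554}}} \left(84 - - \frac{241}{i \sqrt{554}}\right)} = \frac{1}{- 241 \left(- \frac{i \sqrt{554}}{554}\right) \frac{1}{-88 - 241 \left(- \frac{i \sqrt{554}}{554}\right)} \left(84 - - 241 \left(- \frac{i \sqrt{554}}{554}\right)\right)} = \frac{1}{\frac{241 i \sqrt{554}}{554} \frac{1}{-88 + \frac{241 i \sqrt{554}}{554}} \left(84 - \frac{241 i \sqrt{554}}{554}\right)} = \frac{1}{\frac{241}{554} i \sqrt{554} \frac{1}{-88 + \frac{241 i \sqrt{554}}{554}} \left(84 - \frac{241 i \sqrt{554}}{554}\right)} = - \frac{i \sqrt{554} \left(-88 + \frac{241 i \sqrt{554}}{554}\right)}{241 \left(84 - \frac{241 i \sqrt{554}}{554}\right)}$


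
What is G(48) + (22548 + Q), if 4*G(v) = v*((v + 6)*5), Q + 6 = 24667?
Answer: 50449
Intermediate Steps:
Q = 24661 (Q = -6 + 24667 = 24661)
G(v) = v*(30 + 5*v)/4 (G(v) = (v*((v + 6)*5))/4 = (v*((6 + v)*5))/4 = (v*(30 + 5*v))/4 = v*(30 + 5*v)/4)
G(48) + (22548 + Q) = (5/4)*48*(6 + 48) + (22548 + 24661) = (5/4)*48*54 + 47209 = 3240 + 47209 = 50449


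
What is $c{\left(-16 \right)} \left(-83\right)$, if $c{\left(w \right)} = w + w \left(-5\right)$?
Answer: $-5312$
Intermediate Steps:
$c{\left(w \right)} = - 4 w$ ($c{\left(w \right)} = w - 5 w = - 4 w$)
$c{\left(-16 \right)} \left(-83\right) = \left(-4\right) \left(-16\right) \left(-83\right) = 64 \left(-83\right) = -5312$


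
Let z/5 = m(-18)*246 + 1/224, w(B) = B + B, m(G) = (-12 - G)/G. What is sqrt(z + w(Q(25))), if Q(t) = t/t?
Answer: I*sqrt(1279418)/56 ≈ 20.198*I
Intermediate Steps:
Q(t) = 1
m(G) = (-12 - G)/G
w(B) = 2*B
z = -91835/224 (z = 5*(((-12 - 1*(-18))/(-18))*246 + 1/224) = 5*(-(-12 + 18)/18*246 + 1/224) = 5*(-1/18*6*246 + 1/224) = 5*(-1/3*246 + 1/224) = 5*(-82 + 1/224) = 5*(-18367/224) = -91835/224 ≈ -409.98)
sqrt(z + w(Q(25))) = sqrt(-91835/224 + 2*1) = sqrt(-91835/224 + 2) = sqrt(-91387/224) = I*sqrt(1279418)/56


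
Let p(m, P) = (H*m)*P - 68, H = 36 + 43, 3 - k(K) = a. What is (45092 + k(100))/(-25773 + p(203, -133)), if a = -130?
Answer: -45225/2158762 ≈ -0.020950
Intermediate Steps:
k(K) = 133 (k(K) = 3 - 1*(-130) = 3 + 130 = 133)
H = 79
p(m, P) = -68 + 79*P*m (p(m, P) = (79*m)*P - 68 = 79*P*m - 68 = -68 + 79*P*m)
(45092 + k(100))/(-25773 + p(203, -133)) = (45092 + 133)/(-25773 + (-68 + 79*(-133)*203)) = 45225/(-25773 + (-68 - 2132921)) = 45225/(-25773 - 2132989) = 45225/(-2158762) = 45225*(-1/2158762) = -45225/2158762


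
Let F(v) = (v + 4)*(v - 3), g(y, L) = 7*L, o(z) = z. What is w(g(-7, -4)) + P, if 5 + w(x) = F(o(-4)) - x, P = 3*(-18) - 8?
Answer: -39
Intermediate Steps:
P = -62 (P = -54 - 8 = -62)
F(v) = (-3 + v)*(4 + v) (F(v) = (4 + v)*(-3 + v) = (-3 + v)*(4 + v))
w(x) = -5 - x (w(x) = -5 + ((-12 - 4 + (-4)²) - x) = -5 + ((-12 - 4 + 16) - x) = -5 + (0 - x) = -5 - x)
w(g(-7, -4)) + P = (-5 - 7*(-4)) - 62 = (-5 - 1*(-28)) - 62 = (-5 + 28) - 62 = 23 - 62 = -39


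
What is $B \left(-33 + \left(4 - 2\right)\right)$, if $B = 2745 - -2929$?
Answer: $-175894$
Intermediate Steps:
$B = 5674$ ($B = 2745 + 2929 = 5674$)
$B \left(-33 + \left(4 - 2\right)\right) = 5674 \left(-33 + \left(4 - 2\right)\right) = 5674 \left(-33 + 2\right) = 5674 \left(-31\right) = -175894$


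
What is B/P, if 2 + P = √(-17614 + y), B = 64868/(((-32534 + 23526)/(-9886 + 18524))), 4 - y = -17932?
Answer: -70041223/179034 - 70041223*√322/358068 ≈ -3901.3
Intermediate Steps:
y = 17936 (y = 4 - 1*(-17932) = 4 + 17932 = 17936)
B = -70041223/1126 (B = 64868/((-9008/8638)) = 64868/((-9008*1/8638)) = 64868/(-4504/4319) = 64868*(-4319/4504) = -70041223/1126 ≈ -62204.)
P = -2 + √322 (P = -2 + √(-17614 + 17936) = -2 + √322 ≈ 15.944)
B/P = -70041223/(1126*(-2 + √322))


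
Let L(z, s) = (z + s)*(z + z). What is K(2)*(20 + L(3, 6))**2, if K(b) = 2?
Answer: 10952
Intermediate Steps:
L(z, s) = 2*z*(s + z) (L(z, s) = (s + z)*(2*z) = 2*z*(s + z))
K(2)*(20 + L(3, 6))**2 = 2*(20 + 2*3*(6 + 3))**2 = 2*(20 + 2*3*9)**2 = 2*(20 + 54)**2 = 2*74**2 = 2*5476 = 10952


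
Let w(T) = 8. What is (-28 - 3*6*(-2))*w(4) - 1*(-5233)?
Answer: 5297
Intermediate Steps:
(-28 - 3*6*(-2))*w(4) - 1*(-5233) = (-28 - 3*6*(-2))*8 - 1*(-5233) = (-28 - 18*(-2))*8 + 5233 = (-28 + 36)*8 + 5233 = 8*8 + 5233 = 64 + 5233 = 5297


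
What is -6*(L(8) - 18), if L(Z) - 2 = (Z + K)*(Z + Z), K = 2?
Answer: -864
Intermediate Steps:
L(Z) = 2 + 2*Z*(2 + Z) (L(Z) = 2 + (Z + 2)*(Z + Z) = 2 + (2 + Z)*(2*Z) = 2 + 2*Z*(2 + Z))
-6*(L(8) - 18) = -6*((2 + 2*8² + 4*8) - 18) = -6*((2 + 2*64 + 32) - 18) = -6*((2 + 128 + 32) - 18) = -6*(162 - 18) = -6*144 = -864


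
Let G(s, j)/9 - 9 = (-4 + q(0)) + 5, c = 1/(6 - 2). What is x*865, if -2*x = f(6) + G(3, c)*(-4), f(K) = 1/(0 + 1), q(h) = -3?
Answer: 217115/2 ≈ 1.0856e+5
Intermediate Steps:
f(K) = 1 (f(K) = 1/1 = 1)
c = ¼ (c = 1/4 = ¼ ≈ 0.25000)
G(s, j) = 63 (G(s, j) = 81 + 9*((-4 - 3) + 5) = 81 + 9*(-7 + 5) = 81 + 9*(-2) = 81 - 18 = 63)
x = 251/2 (x = -(1 + 63*(-4))/2 = -(1 - 252)/2 = -½*(-251) = 251/2 ≈ 125.50)
x*865 = (251/2)*865 = 217115/2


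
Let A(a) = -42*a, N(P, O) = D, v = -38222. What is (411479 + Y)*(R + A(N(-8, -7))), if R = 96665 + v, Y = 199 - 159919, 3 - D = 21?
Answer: 14903881041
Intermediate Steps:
D = -18 (D = 3 - 1*21 = 3 - 21 = -18)
N(P, O) = -18
Y = -159720
R = 58443 (R = 96665 - 38222 = 58443)
(411479 + Y)*(R + A(N(-8, -7))) = (411479 - 159720)*(58443 - 42*(-18)) = 251759*(58443 + 756) = 251759*59199 = 14903881041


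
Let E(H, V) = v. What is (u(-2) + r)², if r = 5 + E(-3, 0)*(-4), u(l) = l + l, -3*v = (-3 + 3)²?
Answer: 1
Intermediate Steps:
v = 0 (v = -(-3 + 3)²/3 = -⅓*0² = -⅓*0 = 0)
u(l) = 2*l
E(H, V) = 0
r = 5 (r = 5 + 0*(-4) = 5 + 0 = 5)
(u(-2) + r)² = (2*(-2) + 5)² = (-4 + 5)² = 1² = 1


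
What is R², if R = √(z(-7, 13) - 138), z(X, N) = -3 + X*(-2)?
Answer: -127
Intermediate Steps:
z(X, N) = -3 - 2*X
R = I*√127 (R = √((-3 - 2*(-7)) - 138) = √((-3 + 14) - 138) = √(11 - 138) = √(-127) = I*√127 ≈ 11.269*I)
R² = (I*√127)² = -127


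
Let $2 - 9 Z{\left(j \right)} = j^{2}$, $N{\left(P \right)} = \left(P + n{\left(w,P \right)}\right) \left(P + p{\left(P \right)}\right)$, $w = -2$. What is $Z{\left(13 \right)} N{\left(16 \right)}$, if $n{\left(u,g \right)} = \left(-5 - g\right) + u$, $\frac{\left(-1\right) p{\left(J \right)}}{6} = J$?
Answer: $- \frac{93520}{9} \approx -10391.0$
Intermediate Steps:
$p{\left(J \right)} = - 6 J$
$n{\left(u,g \right)} = -5 + u - g$
$N{\left(P \right)} = 35 P$ ($N{\left(P \right)} = \left(P - \left(7 + P\right)\right) \left(P - 6 P\right) = \left(P - \left(7 + P\right)\right) \left(- 5 P\right) = - 7 \left(- 5 P\right) = 35 P$)
$Z{\left(j \right)} = \frac{2}{9} - \frac{j^{2}}{9}$
$Z{\left(13 \right)} N{\left(16 \right)} = \left(\frac{2}{9} - \frac{13^{2}}{9}\right) 35 \cdot 16 = \left(\frac{2}{9} - \frac{169}{9}\right) 560 = \left(- \frac{167}{9}\right) 560 = - \frac{93520}{9}$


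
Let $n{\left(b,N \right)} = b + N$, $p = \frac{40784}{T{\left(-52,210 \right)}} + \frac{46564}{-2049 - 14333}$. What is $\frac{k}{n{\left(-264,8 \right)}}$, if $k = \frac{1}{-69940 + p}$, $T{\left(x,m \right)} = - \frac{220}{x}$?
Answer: $\frac{450505}{6954700169728} \approx 6.4777 \cdot 10^{-8}$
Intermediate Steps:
$p = \frac{4341522162}{450505}$ ($p = \frac{40784}{\left(-220\right) \frac{1}{-52}} + \frac{46564}{-2049 - 14333} = \frac{40784}{\left(-220\right) \left(- \frac{1}{52}\right)} + \frac{46564}{-2049 - 14333} = \frac{40784}{\frac{55}{13}} + \frac{46564}{-16382} = 40784 \cdot \frac{13}{55} + 46564 \left(- \frac{1}{16382}\right) = \frac{530192}{55} - \frac{23282}{8191} = \frac{4341522162}{450505} \approx 9637.0$)
$n{\left(b,N \right)} = N + b$
$k = - \frac{450505}{27166797538}$ ($k = \frac{1}{-69940 + \frac{4341522162}{450505}} = \frac{1}{- \frac{27166797538}{450505}} = - \frac{450505}{27166797538} \approx -1.6583 \cdot 10^{-5}$)
$\frac{k}{n{\left(-264,8 \right)}} = - \frac{450505}{27166797538 \left(8 - 264\right)} = - \frac{450505}{27166797538 \left(-256\right)} = \left(- \frac{450505}{27166797538}\right) \left(- \frac{1}{256}\right) = \frac{450505}{6954700169728}$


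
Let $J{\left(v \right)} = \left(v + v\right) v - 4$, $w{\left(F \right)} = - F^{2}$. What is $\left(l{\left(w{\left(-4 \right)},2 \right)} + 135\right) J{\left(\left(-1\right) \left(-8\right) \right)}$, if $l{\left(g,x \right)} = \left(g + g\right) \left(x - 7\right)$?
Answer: $36580$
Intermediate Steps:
$l{\left(g,x \right)} = 2 g \left(-7 + x\right)$
$J{\left(v \right)} = -4 + 2 v^{2}$ ($J{\left(v \right)} = 2 v v - 4 = 2 v^{2} - 4 = -4 + 2 v^{2}$)
$\left(l{\left(w{\left(-4 \right)},2 \right)} + 135\right) J{\left(\left(-1\right) \left(-8\right) \right)} = \left(2 \left(- \left(-4\right)^{2}\right) \left(-7 + 2\right) + 135\right) \left(-4 + 2 \left(\left(-1\right) \left(-8\right)\right)^{2}\right) = \left(2 \left(\left(-1\right) 16\right) \left(-5\right) + 135\right) \left(-4 + 2 \cdot 8^{2}\right) = \left(2 \left(-16\right) \left(-5\right) + 135\right) \left(-4 + 2 \cdot 64\right) = \left(160 + 135\right) \left(-4 + 128\right) = 295 \cdot 124 = 36580$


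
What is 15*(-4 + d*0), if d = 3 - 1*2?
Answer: -60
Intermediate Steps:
d = 1 (d = 3 - 2 = 1)
15*(-4 + d*0) = 15*(-4 + 1*0) = 15*(-4 + 0) = 15*(-4) = -60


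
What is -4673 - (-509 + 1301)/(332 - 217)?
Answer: -538187/115 ≈ -4679.9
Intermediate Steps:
-4673 - (-509 + 1301)/(332 - 217) = -4673 - 792/115 = -538187/115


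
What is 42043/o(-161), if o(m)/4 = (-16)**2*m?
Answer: -42043/164864 ≈ -0.25502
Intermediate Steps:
o(m) = 1024*m (o(m) = 4*((-16)**2*m) = 4*(256*m) = 1024*m)
42043/o(-161) = 42043/((1024*(-161))) = 42043/(-164864) = 42043*(-1/164864) = -42043/164864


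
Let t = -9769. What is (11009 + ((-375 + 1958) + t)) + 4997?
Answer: 7820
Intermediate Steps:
(11009 + ((-375 + 1958) + t)) + 4997 = (11009 + ((-375 + 1958) - 9769)) + 4997 = (11009 + (1583 - 9769)) + 4997 = (11009 - 8186) + 4997 = 2823 + 4997 = 7820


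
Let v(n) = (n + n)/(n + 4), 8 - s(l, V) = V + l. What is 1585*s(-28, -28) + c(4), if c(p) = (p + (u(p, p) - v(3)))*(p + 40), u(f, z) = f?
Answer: 712280/7 ≈ 1.0175e+5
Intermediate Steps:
s(l, V) = 8 - V - l (s(l, V) = 8 - (V + l) = 8 + (-V - l) = 8 - V - l)
v(n) = 2*n/(4 + n) (v(n) = (2*n)/(4 + n) = 2*n/(4 + n))
c(p) = (40 + p)*(-6/7 + 2*p) (c(p) = (p + (p - 2*3/(4 + 3)))*(p + 40) = (p + (p - 2*3/7))*(40 + p) = (p + (p - 1*6/7))*(40 + p) = (p + (p - 6/7))*(40 + p) = (p + (-6/7 + p))*(40 + p) = (-6/7 + 2*p)*(40 + p) = (40 + p)*(-6/7 + 2*p))
1585*s(-28, -28) + c(4) = 1585*(8 - 1*(-28) - 1*(-28)) + (-240/7 + 2*4**2 + (554/7)*4) = 1585*(8 + 28 + 28) + (-240/7 + 2*16 + 2216/7) = 1585*64 + (-240/7 + 32 + 2216/7) = 101440 + 2200/7 = 712280/7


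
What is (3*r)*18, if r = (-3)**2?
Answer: 486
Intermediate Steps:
r = 9
(3*r)*18 = (3*9)*18 = 27*18 = 486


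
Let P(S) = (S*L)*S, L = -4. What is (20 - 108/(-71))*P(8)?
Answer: -391168/71 ≈ -5509.4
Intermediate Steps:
P(S) = -4*S² (P(S) = (S*(-4))*S = (-4*S)*S = -4*S²)
(20 - 108/(-71))*P(8) = (20 - 108/(-71))*(-4*8²) = (20 - 108*(-1/71))*(-4*64) = (20 + 108/71)*(-256) = (1528/71)*(-256) = -391168/71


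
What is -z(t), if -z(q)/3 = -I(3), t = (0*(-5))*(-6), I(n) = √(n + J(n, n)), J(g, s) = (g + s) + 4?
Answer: -3*√13 ≈ -10.817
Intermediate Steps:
J(g, s) = 4 + g + s
I(n) = √(4 + 3*n) (I(n) = √(n + (4 + n + n)) = √(n + (4 + 2*n)) = √(4 + 3*n))
t = 0 (t = 0*(-6) = 0)
z(q) = 3*√13 (z(q) = -(-3)*√(4 + 3*3) = -(-3)*√(4 + 9) = -(-3)*√13 = 3*√13)
-z(t) = -3*√13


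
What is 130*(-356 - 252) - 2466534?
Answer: -2545574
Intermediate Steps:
130*(-356 - 252) - 2466534 = 130*(-608) - 2466534 = -79040 - 2466534 = -2545574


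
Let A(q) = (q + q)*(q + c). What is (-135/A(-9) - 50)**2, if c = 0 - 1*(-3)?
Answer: 42025/16 ≈ 2626.6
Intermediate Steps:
c = 3 (c = 0 + 3 = 3)
A(q) = 2*q*(3 + q) (A(q) = (q + q)*(q + 3) = (2*q)*(3 + q) = 2*q*(3 + q))
(-135/A(-9) - 50)**2 = (-135*(-1/(18*(3 - 9))) - 50)**2 = (-135/(2*(-9)*(-6)) - 50)**2 = (-135/108 - 50)**2 = (-135*1/108 - 50)**2 = (-5/4 - 50)**2 = (-205/4)**2 = 42025/16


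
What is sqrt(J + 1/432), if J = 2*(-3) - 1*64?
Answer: I*sqrt(90717)/36 ≈ 8.3665*I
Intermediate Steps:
J = -70 (J = -6 - 64 = -70)
sqrt(J + 1/432) = sqrt(-70 + 1/432) = sqrt(-30239/432) = I*sqrt(90717)/36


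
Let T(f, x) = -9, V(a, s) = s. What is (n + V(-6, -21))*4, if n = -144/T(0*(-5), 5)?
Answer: -20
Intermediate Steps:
n = 16 (n = -144/(-9) = -144*(-⅑) = 16)
(n + V(-6, -21))*4 = (16 - 21)*4 = -5*4 = -20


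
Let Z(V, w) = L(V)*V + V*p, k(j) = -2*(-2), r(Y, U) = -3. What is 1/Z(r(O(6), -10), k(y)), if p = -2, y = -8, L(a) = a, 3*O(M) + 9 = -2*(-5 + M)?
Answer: 1/15 ≈ 0.066667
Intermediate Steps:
O(M) = ⅓ - 2*M/3 (O(M) = -3 + (-2*(-5 + M))/3 = -3 + (10 - 2*M)/3 = -3 + (10/3 - 2*M/3) = ⅓ - 2*M/3)
k(j) = 4
Z(V, w) = V² - 2*V (Z(V, w) = V*V + V*(-2) = V² - 2*V)
1/Z(r(O(6), -10), k(y)) = 1/(-3*(-2 - 3)) = 1/(-3*(-5)) = 1/15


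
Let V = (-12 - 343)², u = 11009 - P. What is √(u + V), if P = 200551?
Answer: I*√63517 ≈ 252.03*I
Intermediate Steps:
u = -189542 (u = 11009 - 1*200551 = 11009 - 200551 = -189542)
V = 126025 (V = (-355)² = 126025)
√(u + V) = √(-189542 + 126025) = √(-63517) = I*√63517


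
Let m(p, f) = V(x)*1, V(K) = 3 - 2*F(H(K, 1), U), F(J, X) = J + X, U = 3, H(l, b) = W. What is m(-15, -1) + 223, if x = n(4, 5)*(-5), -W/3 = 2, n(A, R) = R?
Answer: 232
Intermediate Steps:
W = -6 (W = -3*2 = -6)
H(l, b) = -6
x = -25 (x = 5*(-5) = -25)
V(K) = 9 (V(K) = 3 - 2*(-6 + 3) = 3 - 2*(-3) = 3 + 6 = 9)
m(p, f) = 9 (m(p, f) = 9*1 = 9)
m(-15, -1) + 223 = 9 + 223 = 232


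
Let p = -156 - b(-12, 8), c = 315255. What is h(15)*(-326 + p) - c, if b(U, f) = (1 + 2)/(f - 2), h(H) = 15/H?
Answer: -631475/2 ≈ -3.1574e+5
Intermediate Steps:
b(U, f) = 3/(-2 + f)
p = -313/2 (p = -156 - 3/(-2 + 8) = -156 - 3/6 = -156 - 1*½ = -156 - ½ = -313/2 ≈ -156.50)
h(15)*(-326 + p) - c = (15/15)*(-326 - 313/2) - 1*315255 = (15*(1/15))*(-965/2) - 315255 = 1*(-965/2) - 315255 = -965/2 - 315255 = -631475/2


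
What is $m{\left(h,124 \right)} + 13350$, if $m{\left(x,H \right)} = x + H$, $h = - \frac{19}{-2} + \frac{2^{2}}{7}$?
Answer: $\frac{188777}{14} \approx 13484.0$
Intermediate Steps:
$h = \frac{141}{14}$ ($h = \left(-19\right) \left(- \frac{1}{2}\right) + 4 \cdot \frac{1}{7} = \frac{19}{2} + \frac{4}{7} = \frac{141}{14} \approx 10.071$)
$m{\left(x,H \right)} = H + x$
$m{\left(h,124 \right)} + 13350 = \left(124 + \frac{141}{14}\right) + 13350 = \frac{1877}{14} + 13350 = \frac{188777}{14}$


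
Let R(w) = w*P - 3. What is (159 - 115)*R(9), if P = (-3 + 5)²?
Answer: 1452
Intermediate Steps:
P = 4 (P = 2² = 4)
R(w) = -3 + 4*w (R(w) = w*4 - 3 = 4*w - 3 = -3 + 4*w)
(159 - 115)*R(9) = (159 - 115)*(-3 + 4*9) = 44*(-3 + 36) = 44*33 = 1452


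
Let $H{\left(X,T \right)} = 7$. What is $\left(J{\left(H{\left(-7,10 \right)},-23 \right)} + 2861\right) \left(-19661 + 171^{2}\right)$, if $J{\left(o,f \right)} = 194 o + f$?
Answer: $40197680$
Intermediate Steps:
$J{\left(o,f \right)} = f + 194 o$
$\left(J{\left(H{\left(-7,10 \right)},-23 \right)} + 2861\right) \left(-19661 + 171^{2}\right) = \left(\left(-23 + 194 \cdot 7\right) + 2861\right) \left(-19661 + 171^{2}\right) = \left(\left(-23 + 1358\right) + 2861\right) \left(-19661 + 29241\right) = \left(1335 + 2861\right) 9580 = 4196 \cdot 9580 = 40197680$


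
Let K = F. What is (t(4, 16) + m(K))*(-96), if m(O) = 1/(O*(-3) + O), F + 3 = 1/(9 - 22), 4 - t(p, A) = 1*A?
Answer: 5682/5 ≈ 1136.4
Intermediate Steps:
t(p, A) = 4 - A
F = -40/13 (F = -3 + 1/(9 - 22) = -3 + 1/(-13) = -3 - 1/13 = -40/13 ≈ -3.0769)
K = -40/13 ≈ -3.0769
m(O) = -1/(2*O) (m(O) = 1/(-3*O + O) = 1/(-2*O) = -1/(2*O))
(t(4, 16) + m(K))*(-96) = ((4 - 1*16) - 1/(2*(-40/13)))*(-96) = ((4 - 16) - ½*(-13/40))*(-96) = (-12 + 13/80)*(-96) = -947/80*(-96) = 5682/5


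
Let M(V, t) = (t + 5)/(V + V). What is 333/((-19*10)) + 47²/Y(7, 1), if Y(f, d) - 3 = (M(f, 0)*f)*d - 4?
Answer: 838421/570 ≈ 1470.9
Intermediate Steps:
M(V, t) = (5 + t)/(2*V) (M(V, t) = (5 + t)/((2*V)) = (5 + t)*(1/(2*V)) = (5 + t)/(2*V))
Y(f, d) = -1 + 5*d/2 (Y(f, d) = 3 + ((((5 + 0)/(2*f))*f)*d - 4) = 3 + ((((½)*5/f)*f)*d - 4) = 3 + (((5/(2*f))*f)*d - 4) = 3 + (5*d/2 - 4) = 3 + (-4 + 5*d/2) = -1 + 5*d/2)
333/((-19*10)) + 47²/Y(7, 1) = 333/((-19*10)) + 47²/(-1 + (5/2)*1) = 333/(-190) + 2209/(-1 + 5/2) = 333*(-1/190) + 2209/(3/2) = -333/190 + 2209*(⅔) = -333/190 + 4418/3 = 838421/570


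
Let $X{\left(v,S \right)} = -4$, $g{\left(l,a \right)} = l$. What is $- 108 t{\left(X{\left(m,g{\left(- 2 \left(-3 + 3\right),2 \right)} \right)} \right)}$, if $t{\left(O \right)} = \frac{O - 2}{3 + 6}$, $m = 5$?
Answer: $72$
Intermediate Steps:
$t{\left(O \right)} = - \frac{2}{9} + \frac{O}{9}$ ($t{\left(O \right)} = \frac{-2 + O}{9} = \left(-2 + O\right) \frac{1}{9} = - \frac{2}{9} + \frac{O}{9}$)
$- 108 t{\left(X{\left(m,g{\left(- 2 \left(-3 + 3\right),2 \right)} \right)} \right)} = - 108 \left(- \frac{2}{9} + \frac{1}{9} \left(-4\right)\right) = - 108 \left(- \frac{2}{9} - \frac{4}{9}\right) = \left(-108\right) \left(- \frac{2}{3}\right) = 72$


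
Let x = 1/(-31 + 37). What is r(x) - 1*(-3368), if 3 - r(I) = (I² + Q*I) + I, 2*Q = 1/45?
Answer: 910117/270 ≈ 3370.8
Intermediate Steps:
Q = 1/90 (Q = (½)/45 = (½)*(1/45) = 1/90 ≈ 0.011111)
x = ⅙ (x = 1/6 = ⅙ ≈ 0.16667)
r(I) = 3 - I² - 91*I/90 (r(I) = 3 - ((I² + I/90) + I) = 3 - (I² + 91*I/90) = 3 + (-I² - 91*I/90) = 3 - I² - 91*I/90)
r(x) - 1*(-3368) = (3 - (⅙)² - 91/90*⅙) - 1*(-3368) = (3 - 1*1/36 - 91/540) + 3368 = (3 - 1/36 - 91/540) + 3368 = 757/270 + 3368 = 910117/270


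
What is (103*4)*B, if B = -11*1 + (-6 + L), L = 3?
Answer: -5768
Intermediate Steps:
B = -14 (B = -11*1 + (-6 + 3) = -11 - 3 = -14)
(103*4)*B = (103*4)*(-14) = 412*(-14) = -5768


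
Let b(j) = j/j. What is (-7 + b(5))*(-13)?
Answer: 78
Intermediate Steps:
b(j) = 1
(-7 + b(5))*(-13) = (-7 + 1)*(-13) = -6*(-13) = 78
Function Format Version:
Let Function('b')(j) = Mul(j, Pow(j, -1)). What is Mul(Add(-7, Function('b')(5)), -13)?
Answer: 78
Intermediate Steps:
Function('b')(j) = 1
Mul(Add(-7, Function('b')(5)), -13) = Mul(Add(-7, 1), -13) = Mul(-6, -13) = 78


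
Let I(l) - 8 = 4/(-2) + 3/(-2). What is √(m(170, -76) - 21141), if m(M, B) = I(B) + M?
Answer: I*√83866/2 ≈ 144.8*I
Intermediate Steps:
I(l) = 9/2 (I(l) = 8 + (4/(-2) + 3/(-2)) = 8 + (4*(-½) + 3*(-½)) = 8 + (-2 - 3/2) = 8 - 7/2 = 9/2)
m(M, B) = 9/2 + M
√(m(170, -76) - 21141) = √((9/2 + 170) - 21141) = √(349/2 - 21141) = √(-41933/2) = I*√83866/2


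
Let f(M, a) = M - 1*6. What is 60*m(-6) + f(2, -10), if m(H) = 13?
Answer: 776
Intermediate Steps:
f(M, a) = -6 + M (f(M, a) = M - 6 = -6 + M)
60*m(-6) + f(2, -10) = 60*13 + (-6 + 2) = 780 - 4 = 776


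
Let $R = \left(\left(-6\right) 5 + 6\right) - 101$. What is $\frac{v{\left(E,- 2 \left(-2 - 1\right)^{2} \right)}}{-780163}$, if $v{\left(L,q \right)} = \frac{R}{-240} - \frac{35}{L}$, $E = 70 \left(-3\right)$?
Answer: $- \frac{11}{12482608} \approx -8.8123 \cdot 10^{-7}$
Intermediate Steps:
$E = -210$
$R = -125$ ($R = \left(-30 + 6\right) - 101 = -24 - 101 = -125$)
$v{\left(L,q \right)} = \frac{25}{48} - \frac{35}{L}$ ($v{\left(L,q \right)} = - \frac{125}{-240} - \frac{35}{L} = \left(-125\right) \left(- \frac{1}{240}\right) - \frac{35}{L} = \frac{25}{48} - \frac{35}{L}$)
$\frac{v{\left(E,- 2 \left(-2 - 1\right)^{2} \right)}}{-780163} = \frac{\frac{25}{48} - \frac{35}{-210}}{-780163} = \left(\frac{25}{48} - - \frac{1}{6}\right) \left(- \frac{1}{780163}\right) = \left(\frac{25}{48} + \frac{1}{6}\right) \left(- \frac{1}{780163}\right) = \frac{11}{16} \left(- \frac{1}{780163}\right) = - \frac{11}{12482608}$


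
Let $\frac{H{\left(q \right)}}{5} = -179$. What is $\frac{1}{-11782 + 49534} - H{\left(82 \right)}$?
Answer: $\frac{33788041}{37752} \approx 895.0$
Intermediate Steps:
$H{\left(q \right)} = -895$ ($H{\left(q \right)} = 5 \left(-179\right) = -895$)
$\frac{1}{-11782 + 49534} - H{\left(82 \right)} = \frac{1}{-11782 + 49534} - -895 = \frac{1}{37752} + 895 = \frac{33788041}{37752}$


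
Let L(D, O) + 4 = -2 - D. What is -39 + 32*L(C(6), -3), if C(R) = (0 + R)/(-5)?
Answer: -963/5 ≈ -192.60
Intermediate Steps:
C(R) = -R/5 (C(R) = R*(-⅕) = -R/5)
L(D, O) = -6 - D (L(D, O) = -4 + (-2 - D) = -6 - D)
-39 + 32*L(C(6), -3) = -39 + 32*(-6 - (-1)*6/5) = -39 + 32*(-6 - 1*(-6/5)) = -39 + 32*(-6 + 6/5) = -39 + 32*(-24/5) = -39 - 768/5 = -963/5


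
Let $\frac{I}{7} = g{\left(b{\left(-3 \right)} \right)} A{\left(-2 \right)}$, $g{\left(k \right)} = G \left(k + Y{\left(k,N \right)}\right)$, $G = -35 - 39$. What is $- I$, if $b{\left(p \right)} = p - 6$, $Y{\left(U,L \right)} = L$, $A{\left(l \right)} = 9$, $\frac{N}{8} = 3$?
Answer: $69930$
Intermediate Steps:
$N = 24$ ($N = 8 \cdot 3 = 24$)
$G = -74$ ($G = -35 - 39 = -74$)
$b{\left(p \right)} = -6 + p$ ($b{\left(p \right)} = p - 6 = -6 + p$)
$g{\left(k \right)} = -1776 - 74 k$ ($g{\left(k \right)} = - 74 \left(k + 24\right) = - 74 \left(24 + k\right) = -1776 - 74 k$)
$I = -69930$ ($I = 7 \left(-1776 - 74 \left(-6 - 3\right)\right) 9 = 7 \left(-1776 - -666\right) 9 = 7 \left(-1776 + 666\right) 9 = 7 \left(\left(-1110\right) 9\right) = 7 \left(-9990\right) = -69930$)
$- I = \left(-1\right) \left(-69930\right) = 69930$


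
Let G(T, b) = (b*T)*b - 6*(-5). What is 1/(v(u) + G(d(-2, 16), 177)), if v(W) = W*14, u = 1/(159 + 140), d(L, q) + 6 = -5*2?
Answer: -299/149868952 ≈ -1.9951e-6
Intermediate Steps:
d(L, q) = -16 (d(L, q) = -6 - 5*2 = -6 - 10 = -16)
G(T, b) = 30 + T*b**2 (G(T, b) = (T*b)*b + 30 = T*b**2 + 30 = 30 + T*b**2)
u = 1/299 ≈ 0.0033445
v(W) = 14*W
1/(v(u) + G(d(-2, 16), 177)) = 1/(14*(1/299) + (30 - 16*177**2)) = 1/(14/299 + (30 - 16*31329)) = 1/(14/299 + (30 - 501264)) = 1/(14/299 - 501234) = 1/(-149868952/299) = -299/149868952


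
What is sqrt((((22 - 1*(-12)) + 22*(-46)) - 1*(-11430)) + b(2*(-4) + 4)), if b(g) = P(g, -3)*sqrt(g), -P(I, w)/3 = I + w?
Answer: sqrt(10452 + 42*I) ≈ 102.24 + 0.2054*I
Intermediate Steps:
P(I, w) = -3*I - 3*w (P(I, w) = -3*(I + w) = -3*I - 3*w)
b(g) = sqrt(g)*(9 - 3*g) (b(g) = (-3*g - 3*(-3))*sqrt(g) = (-3*g + 9)*sqrt(g) = (9 - 3*g)*sqrt(g) = sqrt(g)*(9 - 3*g))
sqrt((((22 - 1*(-12)) + 22*(-46)) - 1*(-11430)) + b(2*(-4) + 4)) = sqrt((((22 - 1*(-12)) + 22*(-46)) - 1*(-11430)) + 3*sqrt(2*(-4) + 4)*(3 - (2*(-4) + 4))) = sqrt((((22 + 12) - 1012) + 11430) + 3*sqrt(-8 + 4)*(3 - (-8 + 4))) = sqrt(((34 - 1012) + 11430) + 3*sqrt(-4)*(3 - 1*(-4))) = sqrt((-978 + 11430) + 3*(2*I)*(3 + 4)) = sqrt(10452 + 3*(2*I)*7) = sqrt(10452 + 42*I)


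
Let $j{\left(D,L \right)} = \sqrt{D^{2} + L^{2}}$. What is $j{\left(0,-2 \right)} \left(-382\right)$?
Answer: $-764$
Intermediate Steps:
$j{\left(0,-2 \right)} \left(-382\right) = \sqrt{0^{2} + \left(-2\right)^{2}} \left(-382\right) = \sqrt{0 + 4} \left(-382\right) = \sqrt{4} \left(-382\right) = 2 \left(-382\right) = -764$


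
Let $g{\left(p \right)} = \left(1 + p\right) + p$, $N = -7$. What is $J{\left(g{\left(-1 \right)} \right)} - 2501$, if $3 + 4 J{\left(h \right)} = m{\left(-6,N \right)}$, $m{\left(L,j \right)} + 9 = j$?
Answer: $- \frac{10023}{4} \approx -2505.8$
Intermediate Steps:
$m{\left(L,j \right)} = -9 + j$
$g{\left(p \right)} = 1 + 2 p$
$J{\left(h \right)} = - \frac{19}{4}$ ($J{\left(h \right)} = - \frac{3}{4} + \frac{-9 - 7}{4} = - \frac{3}{4} + \frac{1}{4} \left(-16\right) = - \frac{3}{4} - 4 = - \frac{19}{4}$)
$J{\left(g{\left(-1 \right)} \right)} - 2501 = - \frac{19}{4} - 2501 = - \frac{10023}{4}$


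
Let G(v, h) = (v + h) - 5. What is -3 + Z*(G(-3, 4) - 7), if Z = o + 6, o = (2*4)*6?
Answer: -597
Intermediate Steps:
o = 48 (o = 8*6 = 48)
Z = 54 (Z = 48 + 6 = 54)
G(v, h) = -5 + h + v (G(v, h) = (h + v) - 5 = -5 + h + v)
-3 + Z*(G(-3, 4) - 7) = -3 + 54*((-5 + 4 - 3) - 7) = -3 + 54*(-4 - 7) = -3 + 54*(-11) = -3 - 594 = -597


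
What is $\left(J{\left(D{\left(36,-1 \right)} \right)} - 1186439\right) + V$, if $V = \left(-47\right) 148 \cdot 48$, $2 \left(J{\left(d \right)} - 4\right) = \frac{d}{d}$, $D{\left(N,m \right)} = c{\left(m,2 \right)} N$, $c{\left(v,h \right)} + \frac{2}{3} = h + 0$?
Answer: $- \frac{3040645}{2} \approx -1.5203 \cdot 10^{6}$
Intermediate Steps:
$c{\left(v,h \right)} = - \frac{2}{3} + h$ ($c{\left(v,h \right)} = - \frac{2}{3} + \left(h + 0\right) = - \frac{2}{3} + h$)
$D{\left(N,m \right)} = \frac{4 N}{3}$ ($D{\left(N,m \right)} = \left(- \frac{2}{3} + 2\right) N = \frac{4 N}{3}$)
$J{\left(d \right)} = \frac{9}{2}$ ($J{\left(d \right)} = 4 + \frac{d \frac{1}{d}}{2} = 4 + \frac{1}{2} \cdot 1 = 4 + \frac{1}{2} = \frac{9}{2}$)
$V = -333888$ ($V = \left(-6956\right) 48 = -333888$)
$\left(J{\left(D{\left(36,-1 \right)} \right)} - 1186439\right) + V = \left(\frac{9}{2} - 1186439\right) - 333888 = - \frac{2372869}{2} - 333888 = - \frac{3040645}{2}$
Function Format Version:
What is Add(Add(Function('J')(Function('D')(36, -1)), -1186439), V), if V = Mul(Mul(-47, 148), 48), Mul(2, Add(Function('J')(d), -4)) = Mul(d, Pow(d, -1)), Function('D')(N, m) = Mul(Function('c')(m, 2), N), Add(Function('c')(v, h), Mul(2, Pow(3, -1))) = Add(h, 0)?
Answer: Rational(-3040645, 2) ≈ -1.5203e+6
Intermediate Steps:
Function('c')(v, h) = Add(Rational(-2, 3), h) (Function('c')(v, h) = Add(Rational(-2, 3), Add(h, 0)) = Add(Rational(-2, 3), h))
Function('D')(N, m) = Mul(Rational(4, 3), N) (Function('D')(N, m) = Mul(Add(Rational(-2, 3), 2), N) = Mul(Rational(4, 3), N))
Function('J')(d) = Rational(9, 2) (Function('J')(d) = Add(4, Mul(Rational(1, 2), Mul(d, Pow(d, -1)))) = Add(4, Mul(Rational(1, 2), 1)) = Add(4, Rational(1, 2)) = Rational(9, 2))
V = -333888 (V = Mul(-6956, 48) = -333888)
Add(Add(Function('J')(Function('D')(36, -1)), -1186439), V) = Add(Add(Rational(9, 2), -1186439), -333888) = Add(Rational(-2372869, 2), -333888) = Rational(-3040645, 2)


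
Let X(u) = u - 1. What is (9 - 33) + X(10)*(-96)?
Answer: -888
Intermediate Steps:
X(u) = -1 + u
(9 - 33) + X(10)*(-96) = (9 - 33) + (-1 + 10)*(-96) = -24 + 9*(-96) = -24 - 864 = -888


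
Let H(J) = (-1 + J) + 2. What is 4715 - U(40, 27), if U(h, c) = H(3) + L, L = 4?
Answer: 4707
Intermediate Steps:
H(J) = 1 + J
U(h, c) = 8 (U(h, c) = (1 + 3) + 4 = 4 + 4 = 8)
4715 - U(40, 27) = 4715 - 1*8 = 4715 - 8 = 4707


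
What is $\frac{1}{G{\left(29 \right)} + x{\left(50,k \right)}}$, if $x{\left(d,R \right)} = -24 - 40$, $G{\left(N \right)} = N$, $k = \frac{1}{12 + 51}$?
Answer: $- \frac{1}{35} \approx -0.028571$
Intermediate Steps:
$k = \frac{1}{63} \approx 0.015873$
$x{\left(d,R \right)} = -64$
$\frac{1}{G{\left(29 \right)} + x{\left(50,k \right)}} = \frac{1}{29 - 64} = \frac{1}{-35} = - \frac{1}{35}$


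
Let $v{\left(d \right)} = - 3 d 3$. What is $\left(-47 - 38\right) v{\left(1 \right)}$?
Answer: $765$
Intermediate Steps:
$v{\left(d \right)} = - 9 d$
$\left(-47 - 38\right) v{\left(1 \right)} = \left(-47 - 38\right) \left(\left(-9\right) 1\right) = \left(-85\right) \left(-9\right) = 765$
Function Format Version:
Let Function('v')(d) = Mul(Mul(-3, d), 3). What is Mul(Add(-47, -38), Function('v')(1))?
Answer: 765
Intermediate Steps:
Function('v')(d) = Mul(-9, d)
Mul(Add(-47, -38), Function('v')(1)) = Mul(Add(-47, -38), Mul(-9, 1)) = Mul(-85, -9) = 765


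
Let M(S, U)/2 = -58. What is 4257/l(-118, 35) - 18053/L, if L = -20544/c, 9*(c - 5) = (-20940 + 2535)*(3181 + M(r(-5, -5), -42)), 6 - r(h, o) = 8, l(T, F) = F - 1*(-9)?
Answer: -3536024129/642 ≈ -5.5078e+6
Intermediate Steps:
l(T, F) = 9 + F (l(T, F) = F + 9 = 9 + F)
r(h, o) = -2 (r(h, o) = 6 - 1*8 = 6 - 8 = -2)
M(S, U) = -116 (M(S, U) = 2*(-58) = -116)
c = -6267920 (c = 5 + ((-20940 + 2535)*(3181 - 116))/9 = 5 + (-18405*3065)/9 = 5 + (⅑)*(-56411325) = 5 - 6267925 = -6267920)
L = 1284/391745 (L = -20544/(-6267920) = -20544*(-1/6267920) = 1284/391745 ≈ 0.0032776)
4257/l(-118, 35) - 18053/L = 4257/(9 + 35) - 18053/1284/391745 = 4257/44 - 18053*391745/1284 = 4257*(1/44) - 7072172485/1284 = 387/4 - 7072172485/1284 = -3536024129/642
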